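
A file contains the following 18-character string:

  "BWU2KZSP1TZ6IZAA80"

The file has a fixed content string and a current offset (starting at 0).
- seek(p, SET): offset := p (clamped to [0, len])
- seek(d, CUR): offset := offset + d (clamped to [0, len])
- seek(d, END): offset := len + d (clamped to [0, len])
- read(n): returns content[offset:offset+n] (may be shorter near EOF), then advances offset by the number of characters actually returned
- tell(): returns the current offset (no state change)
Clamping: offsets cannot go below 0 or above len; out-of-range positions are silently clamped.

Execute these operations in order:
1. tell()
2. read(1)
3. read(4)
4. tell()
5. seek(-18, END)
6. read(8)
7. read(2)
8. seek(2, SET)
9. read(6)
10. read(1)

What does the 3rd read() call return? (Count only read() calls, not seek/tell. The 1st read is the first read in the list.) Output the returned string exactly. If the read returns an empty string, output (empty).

After 1 (tell()): offset=0
After 2 (read(1)): returned 'B', offset=1
After 3 (read(4)): returned 'WU2K', offset=5
After 4 (tell()): offset=5
After 5 (seek(-18, END)): offset=0
After 6 (read(8)): returned 'BWU2KZSP', offset=8
After 7 (read(2)): returned '1T', offset=10
After 8 (seek(2, SET)): offset=2
After 9 (read(6)): returned 'U2KZSP', offset=8
After 10 (read(1)): returned '1', offset=9

Answer: BWU2KZSP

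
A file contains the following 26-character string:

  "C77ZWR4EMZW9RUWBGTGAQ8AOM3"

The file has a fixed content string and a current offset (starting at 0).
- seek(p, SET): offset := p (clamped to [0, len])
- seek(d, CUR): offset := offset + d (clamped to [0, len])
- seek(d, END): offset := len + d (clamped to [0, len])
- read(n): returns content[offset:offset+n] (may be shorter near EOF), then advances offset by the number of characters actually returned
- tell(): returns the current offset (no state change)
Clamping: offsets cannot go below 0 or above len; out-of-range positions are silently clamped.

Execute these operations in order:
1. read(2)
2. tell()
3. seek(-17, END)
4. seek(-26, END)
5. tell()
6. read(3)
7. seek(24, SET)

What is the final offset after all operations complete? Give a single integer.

After 1 (read(2)): returned 'C7', offset=2
After 2 (tell()): offset=2
After 3 (seek(-17, END)): offset=9
After 4 (seek(-26, END)): offset=0
After 5 (tell()): offset=0
After 6 (read(3)): returned 'C77', offset=3
After 7 (seek(24, SET)): offset=24

Answer: 24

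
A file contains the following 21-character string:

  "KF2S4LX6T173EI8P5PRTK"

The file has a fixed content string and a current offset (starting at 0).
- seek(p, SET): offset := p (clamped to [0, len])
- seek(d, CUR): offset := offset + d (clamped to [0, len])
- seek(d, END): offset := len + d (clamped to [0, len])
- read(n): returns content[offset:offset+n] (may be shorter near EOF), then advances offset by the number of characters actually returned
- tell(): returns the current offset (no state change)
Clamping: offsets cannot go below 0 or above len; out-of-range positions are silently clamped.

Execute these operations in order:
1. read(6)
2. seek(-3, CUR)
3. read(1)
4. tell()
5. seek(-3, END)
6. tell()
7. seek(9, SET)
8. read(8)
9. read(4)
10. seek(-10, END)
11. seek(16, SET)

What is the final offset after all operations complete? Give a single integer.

After 1 (read(6)): returned 'KF2S4L', offset=6
After 2 (seek(-3, CUR)): offset=3
After 3 (read(1)): returned 'S', offset=4
After 4 (tell()): offset=4
After 5 (seek(-3, END)): offset=18
After 6 (tell()): offset=18
After 7 (seek(9, SET)): offset=9
After 8 (read(8)): returned '173EI8P5', offset=17
After 9 (read(4)): returned 'PRTK', offset=21
After 10 (seek(-10, END)): offset=11
After 11 (seek(16, SET)): offset=16

Answer: 16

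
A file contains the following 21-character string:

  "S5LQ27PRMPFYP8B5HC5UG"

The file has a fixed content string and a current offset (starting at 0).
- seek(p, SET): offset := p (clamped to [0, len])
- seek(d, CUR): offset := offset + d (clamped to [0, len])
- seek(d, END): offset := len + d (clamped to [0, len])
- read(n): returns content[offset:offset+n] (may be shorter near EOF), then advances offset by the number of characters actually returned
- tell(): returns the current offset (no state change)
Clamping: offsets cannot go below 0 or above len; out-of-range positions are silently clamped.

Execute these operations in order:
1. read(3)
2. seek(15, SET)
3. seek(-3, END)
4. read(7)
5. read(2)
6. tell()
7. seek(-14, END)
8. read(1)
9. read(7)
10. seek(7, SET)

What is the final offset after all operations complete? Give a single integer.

After 1 (read(3)): returned 'S5L', offset=3
After 2 (seek(15, SET)): offset=15
After 3 (seek(-3, END)): offset=18
After 4 (read(7)): returned '5UG', offset=21
After 5 (read(2)): returned '', offset=21
After 6 (tell()): offset=21
After 7 (seek(-14, END)): offset=7
After 8 (read(1)): returned 'R', offset=8
After 9 (read(7)): returned 'MPFYP8B', offset=15
After 10 (seek(7, SET)): offset=7

Answer: 7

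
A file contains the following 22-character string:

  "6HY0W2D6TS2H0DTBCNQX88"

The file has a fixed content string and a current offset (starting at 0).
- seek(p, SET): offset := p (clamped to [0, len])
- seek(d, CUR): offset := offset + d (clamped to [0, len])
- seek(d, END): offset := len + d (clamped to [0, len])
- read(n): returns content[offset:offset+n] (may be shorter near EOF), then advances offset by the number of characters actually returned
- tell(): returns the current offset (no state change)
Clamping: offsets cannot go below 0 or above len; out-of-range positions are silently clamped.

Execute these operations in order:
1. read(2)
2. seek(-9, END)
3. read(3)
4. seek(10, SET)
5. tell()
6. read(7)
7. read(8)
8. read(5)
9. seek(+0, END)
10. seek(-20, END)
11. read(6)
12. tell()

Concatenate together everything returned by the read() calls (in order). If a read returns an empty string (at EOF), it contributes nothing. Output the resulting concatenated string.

After 1 (read(2)): returned '6H', offset=2
After 2 (seek(-9, END)): offset=13
After 3 (read(3)): returned 'DTB', offset=16
After 4 (seek(10, SET)): offset=10
After 5 (tell()): offset=10
After 6 (read(7)): returned '2H0DTBC', offset=17
After 7 (read(8)): returned 'NQX88', offset=22
After 8 (read(5)): returned '', offset=22
After 9 (seek(+0, END)): offset=22
After 10 (seek(-20, END)): offset=2
After 11 (read(6)): returned 'Y0W2D6', offset=8
After 12 (tell()): offset=8

Answer: 6HDTB2H0DTBCNQX88Y0W2D6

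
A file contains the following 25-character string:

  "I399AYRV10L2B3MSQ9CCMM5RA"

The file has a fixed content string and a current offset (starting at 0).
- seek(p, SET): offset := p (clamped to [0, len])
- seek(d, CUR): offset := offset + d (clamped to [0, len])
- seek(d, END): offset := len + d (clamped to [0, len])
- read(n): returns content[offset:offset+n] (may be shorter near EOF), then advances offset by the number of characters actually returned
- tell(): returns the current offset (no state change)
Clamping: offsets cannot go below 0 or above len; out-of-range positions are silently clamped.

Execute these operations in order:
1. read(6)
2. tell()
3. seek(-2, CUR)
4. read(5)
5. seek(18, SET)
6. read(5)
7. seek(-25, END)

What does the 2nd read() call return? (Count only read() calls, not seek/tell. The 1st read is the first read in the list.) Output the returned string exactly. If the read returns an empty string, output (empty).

Answer: AYRV1

Derivation:
After 1 (read(6)): returned 'I399AY', offset=6
After 2 (tell()): offset=6
After 3 (seek(-2, CUR)): offset=4
After 4 (read(5)): returned 'AYRV1', offset=9
After 5 (seek(18, SET)): offset=18
After 6 (read(5)): returned 'CCMM5', offset=23
After 7 (seek(-25, END)): offset=0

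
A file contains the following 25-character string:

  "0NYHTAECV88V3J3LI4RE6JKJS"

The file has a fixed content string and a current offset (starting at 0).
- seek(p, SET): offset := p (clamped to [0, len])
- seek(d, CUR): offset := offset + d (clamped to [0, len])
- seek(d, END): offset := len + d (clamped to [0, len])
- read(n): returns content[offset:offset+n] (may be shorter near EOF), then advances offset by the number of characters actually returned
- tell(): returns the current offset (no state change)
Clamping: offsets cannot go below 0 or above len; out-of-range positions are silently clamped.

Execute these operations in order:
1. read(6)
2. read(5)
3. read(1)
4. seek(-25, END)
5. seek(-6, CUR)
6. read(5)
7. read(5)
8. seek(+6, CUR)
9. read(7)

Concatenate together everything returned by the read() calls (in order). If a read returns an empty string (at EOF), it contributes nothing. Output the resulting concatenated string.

After 1 (read(6)): returned '0NYHTA', offset=6
After 2 (read(5)): returned 'ECV88', offset=11
After 3 (read(1)): returned 'V', offset=12
After 4 (seek(-25, END)): offset=0
After 5 (seek(-6, CUR)): offset=0
After 6 (read(5)): returned '0NYHT', offset=5
After 7 (read(5)): returned 'AECV8', offset=10
After 8 (seek(+6, CUR)): offset=16
After 9 (read(7)): returned 'I4RE6JK', offset=23

Answer: 0NYHTAECV88V0NYHTAECV8I4RE6JK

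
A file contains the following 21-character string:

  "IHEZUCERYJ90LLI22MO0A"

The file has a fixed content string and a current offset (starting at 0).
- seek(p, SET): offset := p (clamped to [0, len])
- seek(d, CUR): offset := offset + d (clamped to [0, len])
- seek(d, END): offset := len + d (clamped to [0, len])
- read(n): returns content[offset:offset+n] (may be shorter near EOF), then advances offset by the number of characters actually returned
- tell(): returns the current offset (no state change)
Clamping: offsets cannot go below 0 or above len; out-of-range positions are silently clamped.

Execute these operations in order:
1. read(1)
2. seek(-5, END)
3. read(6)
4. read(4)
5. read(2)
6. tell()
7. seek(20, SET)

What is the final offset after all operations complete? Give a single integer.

After 1 (read(1)): returned 'I', offset=1
After 2 (seek(-5, END)): offset=16
After 3 (read(6)): returned '2MO0A', offset=21
After 4 (read(4)): returned '', offset=21
After 5 (read(2)): returned '', offset=21
After 6 (tell()): offset=21
After 7 (seek(20, SET)): offset=20

Answer: 20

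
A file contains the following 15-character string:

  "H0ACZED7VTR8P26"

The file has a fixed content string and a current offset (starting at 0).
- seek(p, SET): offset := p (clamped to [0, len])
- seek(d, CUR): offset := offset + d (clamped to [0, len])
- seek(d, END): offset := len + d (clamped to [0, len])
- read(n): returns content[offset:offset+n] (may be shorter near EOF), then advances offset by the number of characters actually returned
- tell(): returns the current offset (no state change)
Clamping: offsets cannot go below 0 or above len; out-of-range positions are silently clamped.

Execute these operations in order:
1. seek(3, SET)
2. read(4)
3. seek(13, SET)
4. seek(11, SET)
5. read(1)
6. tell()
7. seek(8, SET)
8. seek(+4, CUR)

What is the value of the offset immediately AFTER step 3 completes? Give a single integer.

After 1 (seek(3, SET)): offset=3
After 2 (read(4)): returned 'CZED', offset=7
After 3 (seek(13, SET)): offset=13

Answer: 13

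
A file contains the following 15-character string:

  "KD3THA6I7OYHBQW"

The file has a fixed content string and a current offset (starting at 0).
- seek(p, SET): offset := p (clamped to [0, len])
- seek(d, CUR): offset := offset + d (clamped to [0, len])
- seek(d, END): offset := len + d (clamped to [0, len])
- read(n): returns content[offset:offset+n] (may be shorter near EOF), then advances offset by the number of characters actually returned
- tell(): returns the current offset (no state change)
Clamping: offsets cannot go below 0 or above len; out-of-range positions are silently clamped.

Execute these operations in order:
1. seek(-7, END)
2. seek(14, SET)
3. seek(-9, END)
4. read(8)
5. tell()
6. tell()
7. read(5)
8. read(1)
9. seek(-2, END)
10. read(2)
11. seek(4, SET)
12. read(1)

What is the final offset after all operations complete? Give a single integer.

After 1 (seek(-7, END)): offset=8
After 2 (seek(14, SET)): offset=14
After 3 (seek(-9, END)): offset=6
After 4 (read(8)): returned '6I7OYHBQ', offset=14
After 5 (tell()): offset=14
After 6 (tell()): offset=14
After 7 (read(5)): returned 'W', offset=15
After 8 (read(1)): returned '', offset=15
After 9 (seek(-2, END)): offset=13
After 10 (read(2)): returned 'QW', offset=15
After 11 (seek(4, SET)): offset=4
After 12 (read(1)): returned 'H', offset=5

Answer: 5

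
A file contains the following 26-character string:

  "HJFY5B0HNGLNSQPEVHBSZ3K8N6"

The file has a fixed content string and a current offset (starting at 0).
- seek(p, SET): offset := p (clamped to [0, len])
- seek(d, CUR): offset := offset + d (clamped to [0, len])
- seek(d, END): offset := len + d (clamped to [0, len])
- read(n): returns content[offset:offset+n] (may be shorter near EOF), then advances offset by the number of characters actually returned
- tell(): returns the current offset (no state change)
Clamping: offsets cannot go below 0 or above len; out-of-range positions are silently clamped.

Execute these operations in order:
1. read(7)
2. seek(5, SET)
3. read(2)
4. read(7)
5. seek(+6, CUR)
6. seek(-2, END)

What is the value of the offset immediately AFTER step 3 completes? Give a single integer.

Answer: 7

Derivation:
After 1 (read(7)): returned 'HJFY5B0', offset=7
After 2 (seek(5, SET)): offset=5
After 3 (read(2)): returned 'B0', offset=7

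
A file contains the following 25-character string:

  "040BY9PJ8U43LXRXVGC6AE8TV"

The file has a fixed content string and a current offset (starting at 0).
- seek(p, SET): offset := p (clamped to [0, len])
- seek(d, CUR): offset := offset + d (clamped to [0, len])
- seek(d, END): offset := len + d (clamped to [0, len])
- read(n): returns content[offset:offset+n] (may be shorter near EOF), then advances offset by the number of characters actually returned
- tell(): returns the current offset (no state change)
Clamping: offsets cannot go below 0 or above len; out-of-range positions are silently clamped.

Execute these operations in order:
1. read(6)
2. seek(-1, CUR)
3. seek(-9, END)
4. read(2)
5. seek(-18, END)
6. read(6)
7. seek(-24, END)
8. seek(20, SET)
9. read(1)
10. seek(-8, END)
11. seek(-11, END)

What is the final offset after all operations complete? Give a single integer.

After 1 (read(6)): returned '040BY9', offset=6
After 2 (seek(-1, CUR)): offset=5
After 3 (seek(-9, END)): offset=16
After 4 (read(2)): returned 'VG', offset=18
After 5 (seek(-18, END)): offset=7
After 6 (read(6)): returned 'J8U43L', offset=13
After 7 (seek(-24, END)): offset=1
After 8 (seek(20, SET)): offset=20
After 9 (read(1)): returned 'A', offset=21
After 10 (seek(-8, END)): offset=17
After 11 (seek(-11, END)): offset=14

Answer: 14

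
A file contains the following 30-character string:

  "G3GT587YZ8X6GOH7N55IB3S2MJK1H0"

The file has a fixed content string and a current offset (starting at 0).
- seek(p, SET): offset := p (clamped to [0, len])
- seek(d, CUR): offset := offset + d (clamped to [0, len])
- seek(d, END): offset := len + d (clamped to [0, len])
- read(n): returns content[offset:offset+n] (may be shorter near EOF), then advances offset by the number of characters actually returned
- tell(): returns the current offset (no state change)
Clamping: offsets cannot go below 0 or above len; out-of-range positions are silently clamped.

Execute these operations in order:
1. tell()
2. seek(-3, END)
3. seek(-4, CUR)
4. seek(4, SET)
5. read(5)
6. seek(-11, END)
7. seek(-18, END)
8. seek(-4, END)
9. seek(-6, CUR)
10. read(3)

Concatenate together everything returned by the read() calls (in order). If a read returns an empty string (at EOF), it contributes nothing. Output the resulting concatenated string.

After 1 (tell()): offset=0
After 2 (seek(-3, END)): offset=27
After 3 (seek(-4, CUR)): offset=23
After 4 (seek(4, SET)): offset=4
After 5 (read(5)): returned '587YZ', offset=9
After 6 (seek(-11, END)): offset=19
After 7 (seek(-18, END)): offset=12
After 8 (seek(-4, END)): offset=26
After 9 (seek(-6, CUR)): offset=20
After 10 (read(3)): returned 'B3S', offset=23

Answer: 587YZB3S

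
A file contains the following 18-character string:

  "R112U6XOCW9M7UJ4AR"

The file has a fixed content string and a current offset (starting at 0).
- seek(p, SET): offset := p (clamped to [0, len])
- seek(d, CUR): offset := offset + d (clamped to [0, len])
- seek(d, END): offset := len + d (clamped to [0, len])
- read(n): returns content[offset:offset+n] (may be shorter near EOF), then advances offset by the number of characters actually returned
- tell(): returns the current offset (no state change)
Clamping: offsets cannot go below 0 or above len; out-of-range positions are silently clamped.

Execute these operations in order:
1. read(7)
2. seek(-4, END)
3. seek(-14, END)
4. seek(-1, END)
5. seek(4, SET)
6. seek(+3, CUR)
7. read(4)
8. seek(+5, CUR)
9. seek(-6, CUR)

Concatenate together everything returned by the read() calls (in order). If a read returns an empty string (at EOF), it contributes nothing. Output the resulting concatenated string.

After 1 (read(7)): returned 'R112U6X', offset=7
After 2 (seek(-4, END)): offset=14
After 3 (seek(-14, END)): offset=4
After 4 (seek(-1, END)): offset=17
After 5 (seek(4, SET)): offset=4
After 6 (seek(+3, CUR)): offset=7
After 7 (read(4)): returned 'OCW9', offset=11
After 8 (seek(+5, CUR)): offset=16
After 9 (seek(-6, CUR)): offset=10

Answer: R112U6XOCW9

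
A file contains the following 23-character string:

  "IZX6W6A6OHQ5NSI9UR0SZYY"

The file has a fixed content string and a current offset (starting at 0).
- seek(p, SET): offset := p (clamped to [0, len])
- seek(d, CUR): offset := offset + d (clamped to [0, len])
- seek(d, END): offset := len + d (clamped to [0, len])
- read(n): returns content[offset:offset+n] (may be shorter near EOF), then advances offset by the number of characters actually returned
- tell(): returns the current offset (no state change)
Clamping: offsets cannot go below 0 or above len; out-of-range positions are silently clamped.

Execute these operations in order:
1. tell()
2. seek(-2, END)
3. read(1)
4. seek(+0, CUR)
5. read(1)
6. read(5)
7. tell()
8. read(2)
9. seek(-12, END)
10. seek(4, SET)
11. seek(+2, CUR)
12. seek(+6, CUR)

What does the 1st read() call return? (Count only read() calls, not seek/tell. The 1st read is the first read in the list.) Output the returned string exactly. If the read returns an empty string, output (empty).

Answer: Y

Derivation:
After 1 (tell()): offset=0
After 2 (seek(-2, END)): offset=21
After 3 (read(1)): returned 'Y', offset=22
After 4 (seek(+0, CUR)): offset=22
After 5 (read(1)): returned 'Y', offset=23
After 6 (read(5)): returned '', offset=23
After 7 (tell()): offset=23
After 8 (read(2)): returned '', offset=23
After 9 (seek(-12, END)): offset=11
After 10 (seek(4, SET)): offset=4
After 11 (seek(+2, CUR)): offset=6
After 12 (seek(+6, CUR)): offset=12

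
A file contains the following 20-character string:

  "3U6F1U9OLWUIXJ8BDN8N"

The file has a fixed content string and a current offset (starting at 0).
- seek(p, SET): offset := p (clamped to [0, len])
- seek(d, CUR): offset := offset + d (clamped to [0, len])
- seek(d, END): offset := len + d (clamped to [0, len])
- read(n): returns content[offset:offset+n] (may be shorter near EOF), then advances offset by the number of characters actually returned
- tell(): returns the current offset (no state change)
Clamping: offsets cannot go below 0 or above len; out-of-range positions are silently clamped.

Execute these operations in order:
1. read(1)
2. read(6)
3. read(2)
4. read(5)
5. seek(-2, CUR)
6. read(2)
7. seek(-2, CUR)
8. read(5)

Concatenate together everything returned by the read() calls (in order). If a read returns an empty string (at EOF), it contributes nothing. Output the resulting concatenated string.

Answer: 3U6F1U9OLWUIXJXJXJ8BD

Derivation:
After 1 (read(1)): returned '3', offset=1
After 2 (read(6)): returned 'U6F1U9', offset=7
After 3 (read(2)): returned 'OL', offset=9
After 4 (read(5)): returned 'WUIXJ', offset=14
After 5 (seek(-2, CUR)): offset=12
After 6 (read(2)): returned 'XJ', offset=14
After 7 (seek(-2, CUR)): offset=12
After 8 (read(5)): returned 'XJ8BD', offset=17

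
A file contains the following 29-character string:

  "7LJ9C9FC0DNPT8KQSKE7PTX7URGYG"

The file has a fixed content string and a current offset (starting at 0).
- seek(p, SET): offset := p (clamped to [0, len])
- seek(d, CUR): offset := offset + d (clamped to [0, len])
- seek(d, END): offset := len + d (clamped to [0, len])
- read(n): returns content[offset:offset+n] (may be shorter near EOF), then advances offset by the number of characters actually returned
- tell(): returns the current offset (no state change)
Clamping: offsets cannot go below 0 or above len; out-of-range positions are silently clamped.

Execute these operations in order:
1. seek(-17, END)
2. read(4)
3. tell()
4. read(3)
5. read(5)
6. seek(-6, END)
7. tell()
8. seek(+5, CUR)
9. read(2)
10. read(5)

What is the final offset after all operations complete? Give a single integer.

After 1 (seek(-17, END)): offset=12
After 2 (read(4)): returned 'T8KQ', offset=16
After 3 (tell()): offset=16
After 4 (read(3)): returned 'SKE', offset=19
After 5 (read(5)): returned '7PTX7', offset=24
After 6 (seek(-6, END)): offset=23
After 7 (tell()): offset=23
After 8 (seek(+5, CUR)): offset=28
After 9 (read(2)): returned 'G', offset=29
After 10 (read(5)): returned '', offset=29

Answer: 29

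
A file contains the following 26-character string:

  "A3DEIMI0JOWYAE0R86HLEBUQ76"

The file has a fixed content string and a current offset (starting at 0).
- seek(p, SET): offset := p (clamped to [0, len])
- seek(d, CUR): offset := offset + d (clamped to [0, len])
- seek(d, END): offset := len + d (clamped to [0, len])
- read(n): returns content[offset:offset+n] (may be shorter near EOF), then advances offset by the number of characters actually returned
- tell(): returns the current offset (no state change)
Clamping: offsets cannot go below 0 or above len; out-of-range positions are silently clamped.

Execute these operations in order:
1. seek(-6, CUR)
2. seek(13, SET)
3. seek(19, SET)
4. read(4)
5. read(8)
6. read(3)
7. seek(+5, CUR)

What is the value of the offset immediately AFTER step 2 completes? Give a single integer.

Answer: 13

Derivation:
After 1 (seek(-6, CUR)): offset=0
After 2 (seek(13, SET)): offset=13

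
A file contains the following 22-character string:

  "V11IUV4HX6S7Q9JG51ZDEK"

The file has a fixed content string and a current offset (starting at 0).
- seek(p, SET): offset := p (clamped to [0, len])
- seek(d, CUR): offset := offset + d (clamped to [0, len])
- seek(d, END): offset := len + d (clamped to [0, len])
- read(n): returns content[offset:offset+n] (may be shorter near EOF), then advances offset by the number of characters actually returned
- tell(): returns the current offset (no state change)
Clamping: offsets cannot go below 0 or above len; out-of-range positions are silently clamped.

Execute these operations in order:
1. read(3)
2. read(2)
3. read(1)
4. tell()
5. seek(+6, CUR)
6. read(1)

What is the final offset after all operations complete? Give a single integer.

After 1 (read(3)): returned 'V11', offset=3
After 2 (read(2)): returned 'IU', offset=5
After 3 (read(1)): returned 'V', offset=6
After 4 (tell()): offset=6
After 5 (seek(+6, CUR)): offset=12
After 6 (read(1)): returned 'Q', offset=13

Answer: 13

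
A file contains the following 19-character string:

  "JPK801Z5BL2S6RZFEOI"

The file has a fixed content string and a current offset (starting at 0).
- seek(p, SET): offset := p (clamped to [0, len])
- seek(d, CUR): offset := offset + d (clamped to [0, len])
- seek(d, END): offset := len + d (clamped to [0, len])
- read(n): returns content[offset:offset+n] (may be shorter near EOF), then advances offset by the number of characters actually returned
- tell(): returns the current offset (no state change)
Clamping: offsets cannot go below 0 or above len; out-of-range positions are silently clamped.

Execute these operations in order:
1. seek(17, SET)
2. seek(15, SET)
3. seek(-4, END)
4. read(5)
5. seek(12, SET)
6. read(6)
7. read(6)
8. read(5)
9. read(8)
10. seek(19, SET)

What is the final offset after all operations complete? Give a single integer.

After 1 (seek(17, SET)): offset=17
After 2 (seek(15, SET)): offset=15
After 3 (seek(-4, END)): offset=15
After 4 (read(5)): returned 'FEOI', offset=19
After 5 (seek(12, SET)): offset=12
After 6 (read(6)): returned '6RZFEO', offset=18
After 7 (read(6)): returned 'I', offset=19
After 8 (read(5)): returned '', offset=19
After 9 (read(8)): returned '', offset=19
After 10 (seek(19, SET)): offset=19

Answer: 19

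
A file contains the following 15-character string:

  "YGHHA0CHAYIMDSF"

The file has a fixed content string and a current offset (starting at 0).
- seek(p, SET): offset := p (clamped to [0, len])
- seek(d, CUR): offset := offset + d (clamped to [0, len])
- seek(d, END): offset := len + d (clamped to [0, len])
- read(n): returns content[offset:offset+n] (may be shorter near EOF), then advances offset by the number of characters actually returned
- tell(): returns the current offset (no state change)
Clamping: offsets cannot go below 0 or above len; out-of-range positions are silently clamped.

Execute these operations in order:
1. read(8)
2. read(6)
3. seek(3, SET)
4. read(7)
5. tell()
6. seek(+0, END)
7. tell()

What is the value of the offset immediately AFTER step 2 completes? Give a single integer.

After 1 (read(8)): returned 'YGHHA0CH', offset=8
After 2 (read(6)): returned 'AYIMDS', offset=14

Answer: 14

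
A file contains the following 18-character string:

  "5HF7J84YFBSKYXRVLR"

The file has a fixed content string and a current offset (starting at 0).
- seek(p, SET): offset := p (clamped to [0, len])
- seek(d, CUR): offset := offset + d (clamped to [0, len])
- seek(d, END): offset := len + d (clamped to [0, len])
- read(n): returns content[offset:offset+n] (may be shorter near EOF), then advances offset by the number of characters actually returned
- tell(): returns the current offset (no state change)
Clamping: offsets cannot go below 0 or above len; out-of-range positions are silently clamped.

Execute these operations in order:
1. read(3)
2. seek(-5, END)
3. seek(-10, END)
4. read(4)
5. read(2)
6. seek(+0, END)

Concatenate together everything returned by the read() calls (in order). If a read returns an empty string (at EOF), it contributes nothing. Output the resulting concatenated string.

After 1 (read(3)): returned '5HF', offset=3
After 2 (seek(-5, END)): offset=13
After 3 (seek(-10, END)): offset=8
After 4 (read(4)): returned 'FBSK', offset=12
After 5 (read(2)): returned 'YX', offset=14
After 6 (seek(+0, END)): offset=18

Answer: 5HFFBSKYX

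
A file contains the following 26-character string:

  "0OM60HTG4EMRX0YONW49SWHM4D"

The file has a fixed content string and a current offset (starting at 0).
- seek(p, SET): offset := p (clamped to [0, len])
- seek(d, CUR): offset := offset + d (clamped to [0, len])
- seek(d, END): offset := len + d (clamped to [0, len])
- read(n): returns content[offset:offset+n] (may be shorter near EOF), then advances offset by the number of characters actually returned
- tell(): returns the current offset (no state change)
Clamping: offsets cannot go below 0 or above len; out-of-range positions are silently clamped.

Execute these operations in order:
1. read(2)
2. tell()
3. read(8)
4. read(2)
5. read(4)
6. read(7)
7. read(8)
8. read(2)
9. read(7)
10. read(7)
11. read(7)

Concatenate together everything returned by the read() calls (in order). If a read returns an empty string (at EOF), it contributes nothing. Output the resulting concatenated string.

After 1 (read(2)): returned '0O', offset=2
After 2 (tell()): offset=2
After 3 (read(8)): returned 'M60HTG4E', offset=10
After 4 (read(2)): returned 'MR', offset=12
After 5 (read(4)): returned 'X0YO', offset=16
After 6 (read(7)): returned 'NW49SWH', offset=23
After 7 (read(8)): returned 'M4D', offset=26
After 8 (read(2)): returned '', offset=26
After 9 (read(7)): returned '', offset=26
After 10 (read(7)): returned '', offset=26
After 11 (read(7)): returned '', offset=26

Answer: 0OM60HTG4EMRX0YONW49SWHM4D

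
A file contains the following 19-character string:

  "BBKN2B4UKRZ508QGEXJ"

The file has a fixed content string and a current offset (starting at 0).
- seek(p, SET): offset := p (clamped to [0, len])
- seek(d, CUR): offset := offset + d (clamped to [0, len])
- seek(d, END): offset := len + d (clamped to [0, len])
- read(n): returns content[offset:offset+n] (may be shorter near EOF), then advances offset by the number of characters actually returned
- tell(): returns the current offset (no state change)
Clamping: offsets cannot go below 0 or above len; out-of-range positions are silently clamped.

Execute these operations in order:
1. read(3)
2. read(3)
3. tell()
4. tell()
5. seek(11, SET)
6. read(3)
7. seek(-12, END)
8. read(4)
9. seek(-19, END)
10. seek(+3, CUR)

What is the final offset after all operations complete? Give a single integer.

Answer: 3

Derivation:
After 1 (read(3)): returned 'BBK', offset=3
After 2 (read(3)): returned 'N2B', offset=6
After 3 (tell()): offset=6
After 4 (tell()): offset=6
After 5 (seek(11, SET)): offset=11
After 6 (read(3)): returned '508', offset=14
After 7 (seek(-12, END)): offset=7
After 8 (read(4)): returned 'UKRZ', offset=11
After 9 (seek(-19, END)): offset=0
After 10 (seek(+3, CUR)): offset=3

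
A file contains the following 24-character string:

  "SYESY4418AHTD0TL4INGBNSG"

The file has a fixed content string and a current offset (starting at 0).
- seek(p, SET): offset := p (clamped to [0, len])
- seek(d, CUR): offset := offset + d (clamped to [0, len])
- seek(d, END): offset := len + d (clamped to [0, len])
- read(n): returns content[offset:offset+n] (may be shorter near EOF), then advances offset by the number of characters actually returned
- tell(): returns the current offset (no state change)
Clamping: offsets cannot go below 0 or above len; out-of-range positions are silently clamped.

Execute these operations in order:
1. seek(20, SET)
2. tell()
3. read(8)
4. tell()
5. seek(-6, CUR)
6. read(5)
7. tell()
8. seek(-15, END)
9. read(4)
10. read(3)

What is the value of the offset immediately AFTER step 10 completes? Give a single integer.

After 1 (seek(20, SET)): offset=20
After 2 (tell()): offset=20
After 3 (read(8)): returned 'BNSG', offset=24
After 4 (tell()): offset=24
After 5 (seek(-6, CUR)): offset=18
After 6 (read(5)): returned 'NGBNS', offset=23
After 7 (tell()): offset=23
After 8 (seek(-15, END)): offset=9
After 9 (read(4)): returned 'AHTD', offset=13
After 10 (read(3)): returned '0TL', offset=16

Answer: 16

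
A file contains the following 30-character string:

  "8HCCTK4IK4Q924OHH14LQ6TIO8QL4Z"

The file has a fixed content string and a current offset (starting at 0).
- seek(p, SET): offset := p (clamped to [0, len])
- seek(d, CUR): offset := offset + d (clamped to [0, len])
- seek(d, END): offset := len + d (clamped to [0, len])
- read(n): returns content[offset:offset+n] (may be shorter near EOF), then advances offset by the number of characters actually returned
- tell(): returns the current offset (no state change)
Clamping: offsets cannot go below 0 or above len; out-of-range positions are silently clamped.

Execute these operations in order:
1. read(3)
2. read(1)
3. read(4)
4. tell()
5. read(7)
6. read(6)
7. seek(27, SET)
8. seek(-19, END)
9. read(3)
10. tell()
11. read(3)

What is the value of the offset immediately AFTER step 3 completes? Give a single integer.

After 1 (read(3)): returned '8HC', offset=3
After 2 (read(1)): returned 'C', offset=4
After 3 (read(4)): returned 'TK4I', offset=8

Answer: 8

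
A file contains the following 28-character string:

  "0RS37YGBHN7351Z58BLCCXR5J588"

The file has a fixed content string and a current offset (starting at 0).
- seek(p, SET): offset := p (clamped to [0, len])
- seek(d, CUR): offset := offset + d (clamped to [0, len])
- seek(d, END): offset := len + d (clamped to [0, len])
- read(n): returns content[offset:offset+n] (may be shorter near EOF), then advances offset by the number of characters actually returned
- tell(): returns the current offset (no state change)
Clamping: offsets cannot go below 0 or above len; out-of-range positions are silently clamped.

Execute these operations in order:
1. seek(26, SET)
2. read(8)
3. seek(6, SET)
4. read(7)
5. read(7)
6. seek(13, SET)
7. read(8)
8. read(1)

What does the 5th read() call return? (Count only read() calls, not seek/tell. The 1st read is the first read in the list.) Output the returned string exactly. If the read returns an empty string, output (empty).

After 1 (seek(26, SET)): offset=26
After 2 (read(8)): returned '88', offset=28
After 3 (seek(6, SET)): offset=6
After 4 (read(7)): returned 'GBHN735', offset=13
After 5 (read(7)): returned '1Z58BLC', offset=20
After 6 (seek(13, SET)): offset=13
After 7 (read(8)): returned '1Z58BLCC', offset=21
After 8 (read(1)): returned 'X', offset=22

Answer: X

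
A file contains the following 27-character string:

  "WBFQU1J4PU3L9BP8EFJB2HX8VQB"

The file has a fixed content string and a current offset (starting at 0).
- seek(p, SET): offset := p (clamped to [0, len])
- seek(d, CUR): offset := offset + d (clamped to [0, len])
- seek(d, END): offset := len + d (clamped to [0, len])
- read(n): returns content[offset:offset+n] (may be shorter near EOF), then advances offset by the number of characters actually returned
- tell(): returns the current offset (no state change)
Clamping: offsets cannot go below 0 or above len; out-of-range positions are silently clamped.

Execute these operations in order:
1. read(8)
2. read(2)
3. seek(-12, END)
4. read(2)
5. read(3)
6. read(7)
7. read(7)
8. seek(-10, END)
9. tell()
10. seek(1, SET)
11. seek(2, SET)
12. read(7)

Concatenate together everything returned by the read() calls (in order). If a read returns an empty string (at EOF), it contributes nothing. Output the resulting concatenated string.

Answer: WBFQU1J4PU8EFJB2HX8VQBFQU1J4P

Derivation:
After 1 (read(8)): returned 'WBFQU1J4', offset=8
After 2 (read(2)): returned 'PU', offset=10
After 3 (seek(-12, END)): offset=15
After 4 (read(2)): returned '8E', offset=17
After 5 (read(3)): returned 'FJB', offset=20
After 6 (read(7)): returned '2HX8VQB', offset=27
After 7 (read(7)): returned '', offset=27
After 8 (seek(-10, END)): offset=17
After 9 (tell()): offset=17
After 10 (seek(1, SET)): offset=1
After 11 (seek(2, SET)): offset=2
After 12 (read(7)): returned 'FQU1J4P', offset=9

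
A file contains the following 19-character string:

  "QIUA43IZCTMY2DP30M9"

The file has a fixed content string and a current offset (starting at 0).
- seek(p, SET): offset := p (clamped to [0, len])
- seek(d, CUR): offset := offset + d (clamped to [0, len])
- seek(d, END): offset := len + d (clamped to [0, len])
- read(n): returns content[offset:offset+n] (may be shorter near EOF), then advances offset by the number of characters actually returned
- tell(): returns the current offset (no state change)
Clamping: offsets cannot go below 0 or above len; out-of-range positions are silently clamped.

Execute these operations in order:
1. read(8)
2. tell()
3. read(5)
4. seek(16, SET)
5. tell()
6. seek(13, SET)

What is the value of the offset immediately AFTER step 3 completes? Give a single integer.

Answer: 13

Derivation:
After 1 (read(8)): returned 'QIUA43IZ', offset=8
After 2 (tell()): offset=8
After 3 (read(5)): returned 'CTMY2', offset=13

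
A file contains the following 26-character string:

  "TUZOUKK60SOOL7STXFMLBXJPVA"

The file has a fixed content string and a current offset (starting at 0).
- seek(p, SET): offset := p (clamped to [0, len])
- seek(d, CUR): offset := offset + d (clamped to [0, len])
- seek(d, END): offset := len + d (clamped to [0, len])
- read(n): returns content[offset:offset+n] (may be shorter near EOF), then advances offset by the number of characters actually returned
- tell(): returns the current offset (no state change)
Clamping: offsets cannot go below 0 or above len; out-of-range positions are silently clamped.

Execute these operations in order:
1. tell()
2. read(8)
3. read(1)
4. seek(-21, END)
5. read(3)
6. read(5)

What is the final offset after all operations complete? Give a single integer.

Answer: 13

Derivation:
After 1 (tell()): offset=0
After 2 (read(8)): returned 'TUZOUKK6', offset=8
After 3 (read(1)): returned '0', offset=9
After 4 (seek(-21, END)): offset=5
After 5 (read(3)): returned 'KK6', offset=8
After 6 (read(5)): returned '0SOOL', offset=13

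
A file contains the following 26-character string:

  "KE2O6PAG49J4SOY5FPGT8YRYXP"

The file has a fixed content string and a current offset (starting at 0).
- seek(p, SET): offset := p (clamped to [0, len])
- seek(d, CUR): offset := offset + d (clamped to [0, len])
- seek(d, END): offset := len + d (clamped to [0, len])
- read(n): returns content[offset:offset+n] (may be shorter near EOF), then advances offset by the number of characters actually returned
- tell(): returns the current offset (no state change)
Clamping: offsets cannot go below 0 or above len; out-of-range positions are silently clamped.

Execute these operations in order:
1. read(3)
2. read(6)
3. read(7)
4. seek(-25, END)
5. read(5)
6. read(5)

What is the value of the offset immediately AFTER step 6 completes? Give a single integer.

Answer: 11

Derivation:
After 1 (read(3)): returned 'KE2', offset=3
After 2 (read(6)): returned 'O6PAG4', offset=9
After 3 (read(7)): returned '9J4SOY5', offset=16
After 4 (seek(-25, END)): offset=1
After 5 (read(5)): returned 'E2O6P', offset=6
After 6 (read(5)): returned 'AG49J', offset=11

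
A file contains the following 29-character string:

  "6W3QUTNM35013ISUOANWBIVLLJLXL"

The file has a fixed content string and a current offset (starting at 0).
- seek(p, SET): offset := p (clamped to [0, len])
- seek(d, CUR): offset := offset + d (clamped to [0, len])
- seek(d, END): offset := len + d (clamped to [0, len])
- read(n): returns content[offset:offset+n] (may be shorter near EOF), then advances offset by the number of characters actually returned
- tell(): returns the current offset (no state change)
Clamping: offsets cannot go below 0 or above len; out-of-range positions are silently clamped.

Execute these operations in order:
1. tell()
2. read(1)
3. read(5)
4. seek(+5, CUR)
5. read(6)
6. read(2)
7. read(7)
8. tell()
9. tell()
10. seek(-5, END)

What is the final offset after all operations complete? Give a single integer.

After 1 (tell()): offset=0
After 2 (read(1)): returned '6', offset=1
After 3 (read(5)): returned 'W3QUT', offset=6
After 4 (seek(+5, CUR)): offset=11
After 5 (read(6)): returned '13ISUO', offset=17
After 6 (read(2)): returned 'AN', offset=19
After 7 (read(7)): returned 'WBIVLLJ', offset=26
After 8 (tell()): offset=26
After 9 (tell()): offset=26
After 10 (seek(-5, END)): offset=24

Answer: 24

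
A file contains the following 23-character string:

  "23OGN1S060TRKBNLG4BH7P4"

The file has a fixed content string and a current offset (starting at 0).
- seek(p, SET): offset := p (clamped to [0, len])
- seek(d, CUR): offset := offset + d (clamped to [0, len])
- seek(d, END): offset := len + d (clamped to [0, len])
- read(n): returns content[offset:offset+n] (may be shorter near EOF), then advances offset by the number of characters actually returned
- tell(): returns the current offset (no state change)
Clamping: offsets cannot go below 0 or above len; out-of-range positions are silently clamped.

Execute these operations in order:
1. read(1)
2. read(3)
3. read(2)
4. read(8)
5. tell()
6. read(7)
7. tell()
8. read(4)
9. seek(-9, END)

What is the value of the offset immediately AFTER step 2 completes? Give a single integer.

Answer: 4

Derivation:
After 1 (read(1)): returned '2', offset=1
After 2 (read(3)): returned '3OG', offset=4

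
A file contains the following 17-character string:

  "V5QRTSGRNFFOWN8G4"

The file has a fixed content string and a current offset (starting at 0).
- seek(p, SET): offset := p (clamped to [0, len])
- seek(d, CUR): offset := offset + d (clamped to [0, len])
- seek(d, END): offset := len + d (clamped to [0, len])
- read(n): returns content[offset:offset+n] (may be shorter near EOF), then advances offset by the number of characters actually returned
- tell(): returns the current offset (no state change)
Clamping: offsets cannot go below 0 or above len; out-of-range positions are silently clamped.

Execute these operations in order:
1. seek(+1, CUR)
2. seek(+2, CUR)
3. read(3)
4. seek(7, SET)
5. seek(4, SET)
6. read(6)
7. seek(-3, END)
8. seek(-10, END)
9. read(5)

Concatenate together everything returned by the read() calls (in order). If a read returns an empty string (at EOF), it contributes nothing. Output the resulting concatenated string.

Answer: RTSTSGRNFRNFFO

Derivation:
After 1 (seek(+1, CUR)): offset=1
After 2 (seek(+2, CUR)): offset=3
After 3 (read(3)): returned 'RTS', offset=6
After 4 (seek(7, SET)): offset=7
After 5 (seek(4, SET)): offset=4
After 6 (read(6)): returned 'TSGRNF', offset=10
After 7 (seek(-3, END)): offset=14
After 8 (seek(-10, END)): offset=7
After 9 (read(5)): returned 'RNFFO', offset=12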